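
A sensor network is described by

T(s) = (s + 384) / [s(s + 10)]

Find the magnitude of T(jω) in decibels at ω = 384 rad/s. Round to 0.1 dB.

At s = jω = j384:
zero (s+384): 384 + j384 → |·| = √(384²+384²) = √294912 ≈ 543.06, ∠ = arctan(384/384) ≈ 45.00°
pole (s+10): 10 + j384 → |·| = √(10²+384²) = √147556 ≈ 384.13, ∠ = arctan(384/10) ≈ 88.51°
pole at origin: |s| = 384, ∠ = 90.00° (in denominator)
|T| = 1 · 543.06 / 1.4751e+05 ≈ 0.0036815
Gain = 20 log₁₀(0.0036815) ≈ -48.68 dB

-48.7 dB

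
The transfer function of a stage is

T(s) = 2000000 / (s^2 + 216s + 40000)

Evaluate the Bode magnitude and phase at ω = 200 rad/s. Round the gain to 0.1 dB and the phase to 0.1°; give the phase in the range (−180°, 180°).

33.3 dB, -90.0°

At s = jω = j200:
quadratic: (j200)² + 216·j200 + 40000 = 0 + j43200 → |·| ≈ 43200, ∠ ≈ 90.00°
|T| = 2000000 / 43200 ≈ 46.296
Gain = 20 log₁₀(46.296) ≈ 33.31 dB
∠T = 0.00° − 90.00° = -90.00°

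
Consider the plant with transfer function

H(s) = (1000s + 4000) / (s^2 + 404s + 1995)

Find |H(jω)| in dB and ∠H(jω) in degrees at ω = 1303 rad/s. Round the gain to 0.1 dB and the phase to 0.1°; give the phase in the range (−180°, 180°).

-2.7 dB, -72.9°

Substitute s = j1303:
Numerator: 1000(j1303) + 4000 = 4000 + j1303000
Denominator: (j1303)^2 + 404(j1303) + 1995 = -1695814 + j526412
|N| = √(4000² + 1303000²) ≈ 1.303e+06, ∠N ≈ 89.82°
|D| = √(1695814² + 526412²) ≈ 1.7756e+06, ∠D ≈ 162.75°
|H| = 1.303e+06 / 1.7756e+06 ≈ 0.73384
Gain = 20 log₁₀(0.73384) ≈ -2.69 dB
∠H = 89.82° − 162.75° = -72.93°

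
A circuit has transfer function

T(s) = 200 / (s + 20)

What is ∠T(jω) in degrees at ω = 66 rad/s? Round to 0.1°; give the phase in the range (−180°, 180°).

-73.1°

At s = jω = j66:
pole (s+20): 20 + j66 → |·| = √(20²+66²) = √4756 ≈ 68.964, ∠ = arctan(66/20) ≈ 73.14°
∠T = 0.00° − 73.14° = -73.14°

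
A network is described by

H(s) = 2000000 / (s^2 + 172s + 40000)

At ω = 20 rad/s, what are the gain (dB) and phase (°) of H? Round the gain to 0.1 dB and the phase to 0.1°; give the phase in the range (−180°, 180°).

34.0 dB, -5.0°

At s = jω = j20:
quadratic: (j20)² + 172·j20 + 40000 = 39600 + j3440 → |·| ≈ 39749, ∠ ≈ 4.96°
|H| = 2000000 / 39749 ≈ 50.316
Gain = 20 log₁₀(50.316) ≈ 34.03 dB
∠H = 0.00° − 4.96° = -4.96°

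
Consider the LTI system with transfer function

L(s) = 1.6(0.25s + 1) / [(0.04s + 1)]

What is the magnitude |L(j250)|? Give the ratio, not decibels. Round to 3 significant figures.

At ω = 250 rad/s:
zero (1 + j250·0.25) = 1 + j62.5 → |·| ≈ 62.508, ∠ ≈ 89.08°
pole (1 + j250·0.04) = 1 + j10 → |·| ≈ 10.05, ∠ ≈ 84.29°
|L| = 1.6 · 62.508 / (10.05) ≈ 9.9515

9.95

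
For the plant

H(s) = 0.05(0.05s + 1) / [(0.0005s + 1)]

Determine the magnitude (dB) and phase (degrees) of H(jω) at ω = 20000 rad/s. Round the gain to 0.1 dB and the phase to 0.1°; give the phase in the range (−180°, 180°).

At ω = 20000 rad/s:
zero (1 + j20000·0.05) = 1 + j1000 → |·| ≈ 1000, ∠ ≈ 89.94°
pole (1 + j20000·0.0005) = 1 + j10 → |·| ≈ 10.05, ∠ ≈ 84.29°
|H| = 0.05 · 1000 / (10.05) ≈ 4.9751
Gain = 20 log₁₀(4.9751) ≈ 13.94 dB
∠H = (89.94°) − (84.29°) = 5.65°

13.9 dB, 5.7°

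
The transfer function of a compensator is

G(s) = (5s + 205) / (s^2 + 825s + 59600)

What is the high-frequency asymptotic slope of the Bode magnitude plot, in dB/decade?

-20 dB/decade

Each pole contributes −20 dB/decade at high frequency; each zero contributes +20 dB/decade.
Net: 1 zero(s) − 2 pole(s) → -20 dB/decade.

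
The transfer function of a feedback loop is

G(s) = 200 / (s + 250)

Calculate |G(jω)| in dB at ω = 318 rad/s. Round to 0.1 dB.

At s = jω = j318:
pole (s+250): 250 + j318 → |·| = √(250²+318²) = √163624 ≈ 404.5, ∠ = arctan(318/250) ≈ 51.83°
|G| = 200 / 404.5 ≈ 0.49444
Gain = 20 log₁₀(0.49444) ≈ -6.12 dB

-6.1 dB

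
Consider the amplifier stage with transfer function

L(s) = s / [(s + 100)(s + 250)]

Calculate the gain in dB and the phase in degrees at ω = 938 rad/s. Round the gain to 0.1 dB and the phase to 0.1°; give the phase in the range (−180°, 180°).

At s = jω = j938:
zero at origin: s = j938 → |·| = 938, ∠ = 90.00°
pole (s+100): 100 + j938 → |·| = √(100²+938²) = √889844 ≈ 943.32, ∠ = arctan(938/100) ≈ 83.91°
pole (s+250): 250 + j938 → |·| = √(250²+938²) = √942344 ≈ 970.74, ∠ = arctan(938/250) ≈ 75.08°
|L| = 1 · 938 / 9.1572e+05 ≈ 0.0010243
Gain = 20 log₁₀(0.0010243) ≈ -59.79 dB
∠L = 90.00° − 158.99° = -68.99°

-59.8 dB, -69.0°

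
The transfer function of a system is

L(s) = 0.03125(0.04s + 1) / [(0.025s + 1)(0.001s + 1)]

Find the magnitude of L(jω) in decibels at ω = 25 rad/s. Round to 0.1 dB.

-28.5 dB

At ω = 25 rad/s:
zero (1 + j25·0.04) = 1 + j1 → |·| ≈ 1.4142, ∠ ≈ 45.00°
pole (1 + j25·0.025) = 1 + j0.625 → |·| ≈ 1.1792, ∠ ≈ 32.01°
pole (1 + j25·0.001) = 1 + j0.025 → |·| ≈ 1.0003, ∠ ≈ 1.43°
|L| = 0.03125 · 1.4142 / (1.1792 · 1.0003) ≈ 0.037466
Gain = 20 log₁₀(0.037466) ≈ -28.53 dB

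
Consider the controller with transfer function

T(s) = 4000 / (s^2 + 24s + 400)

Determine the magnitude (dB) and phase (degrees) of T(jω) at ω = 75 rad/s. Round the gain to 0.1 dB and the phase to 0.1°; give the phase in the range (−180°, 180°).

-2.8 dB, -161.0°

At s = jω = j75:
quadratic: (j75)² + 24·j75 + 400 = -5225 + j1800 → |·| ≈ 5526.4, ∠ ≈ 160.99°
|T| = 4000 / 5526.4 ≈ 0.7238
Gain = 20 log₁₀(0.7238) ≈ -2.81 dB
∠T = 0.00° − 160.99° = -160.99°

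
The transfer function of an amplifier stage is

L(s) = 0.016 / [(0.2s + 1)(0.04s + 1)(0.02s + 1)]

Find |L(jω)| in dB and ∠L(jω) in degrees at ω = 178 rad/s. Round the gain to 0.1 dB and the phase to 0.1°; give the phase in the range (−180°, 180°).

At ω = 178 rad/s:
pole (1 + j178·0.2) = 1 + j35.6 → |·| ≈ 35.614, ∠ ≈ 88.39°
pole (1 + j178·0.04) = 1 + j7.12 → |·| ≈ 7.1899, ∠ ≈ 82.01°
pole (1 + j178·0.02) = 1 + j3.56 → |·| ≈ 3.6978, ∠ ≈ 74.31°
|L| = 0.016 · 1 / (35.614 · 7.1899 · 3.6978) ≈ 1.6898e-05
Gain = 20 log₁₀(1.6898e-05) ≈ -95.44 dB
∠L = (0°) − (88.39° + 82.01° + 74.31°) = -244.71° ≡ 115.29° (principal value)

-95.4 dB, 115.3°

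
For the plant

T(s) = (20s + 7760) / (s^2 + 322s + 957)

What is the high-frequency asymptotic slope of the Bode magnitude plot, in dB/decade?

-20 dB/decade

Each pole contributes −20 dB/decade at high frequency; each zero contributes +20 dB/decade.
Net: 1 zero(s) − 2 pole(s) → -20 dB/decade.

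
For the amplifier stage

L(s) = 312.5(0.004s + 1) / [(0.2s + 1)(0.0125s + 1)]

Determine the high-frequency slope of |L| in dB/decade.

-20 dB/decade

Each pole contributes −20 dB/decade at high frequency; each zero contributes +20 dB/decade.
Net: 1 zero(s) − 2 pole(s) → -20 dB/decade.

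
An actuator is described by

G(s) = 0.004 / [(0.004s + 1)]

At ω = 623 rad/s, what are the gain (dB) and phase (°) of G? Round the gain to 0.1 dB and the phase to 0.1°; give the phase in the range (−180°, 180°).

-56.5 dB, -68.1°

At ω = 623 rad/s:
pole (1 + j623·0.004) = 1 + j2.492 → |·| ≈ 2.6852, ∠ ≈ 68.14°
|G| = 0.004 · 1 / (2.6852) ≈ 0.0014896
Gain = 20 log₁₀(0.0014896) ≈ -56.54 dB
∠G = (0°) − (68.14°) = -68.14°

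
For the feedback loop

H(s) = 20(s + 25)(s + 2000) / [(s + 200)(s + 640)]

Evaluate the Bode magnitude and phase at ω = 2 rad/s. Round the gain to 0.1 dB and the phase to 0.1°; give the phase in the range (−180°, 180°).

At s = jω = j2:
zero (s+25): 25 + j2 → |·| = √(25²+2²) = √629 ≈ 25.08, ∠ = arctan(2/25) ≈ 4.57°
zero (s+2000): 2000 + j2 → |·| = √(2000²+2²) = √4000004 ≈ 2000, ∠ = arctan(2/2000) ≈ 0.06°
pole (s+200): 200 + j2 → |·| = √(200²+2²) = √40004 ≈ 200.01, ∠ = arctan(2/200) ≈ 0.57°
pole (s+640): 640 + j2 → |·| = √(640²+2²) = √409604 ≈ 640, ∠ = arctan(2/640) ≈ 0.18°
|H| = 20 · 50160 / 1.2801e+05 ≈ 7.8369
Gain = 20 log₁₀(7.8369) ≈ 17.88 dB
∠H = 4.63° − 0.75° = 3.88°

17.9 dB, 3.9°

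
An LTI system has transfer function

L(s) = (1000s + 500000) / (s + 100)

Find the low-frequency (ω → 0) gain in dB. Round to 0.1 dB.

L(0) = 500000 / 100 = 5000
20 log₁₀(5000) ≈ 73.98 dB

74.0 dB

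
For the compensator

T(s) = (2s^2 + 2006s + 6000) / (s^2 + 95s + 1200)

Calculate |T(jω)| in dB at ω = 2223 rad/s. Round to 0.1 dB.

Substitute s = j2223:
Numerator: 2(j2223)^2 + 2006(j2223) + 6000 = -9877458 + j4459338
Denominator: (j2223)^2 + 95(j2223) + 1200 = -4940529 + j211185
|N| = √(9877458² + 4459338²) ≈ 1.0837e+07, ∠N ≈ 155.70°
|D| = √(4940529² + 211185²) ≈ 4.945e+06, ∠D ≈ 177.55°
|T| = 1.0837e+07 / 4.945e+06 ≈ 2.1915
Gain = 20 log₁₀(2.1915) ≈ 6.81 dB

6.8 dB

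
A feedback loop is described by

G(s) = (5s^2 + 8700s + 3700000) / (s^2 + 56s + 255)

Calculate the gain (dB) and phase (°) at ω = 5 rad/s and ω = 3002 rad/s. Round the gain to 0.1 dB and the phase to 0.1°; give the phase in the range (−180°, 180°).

ω = 5: 80.2 dB, -49.9°; ω = 3002: 14.7 dB, -31.2°

Substitute s = j5:
Numerator: 5(j5)^2 + 8700(j5) + 3700000 = 3699875 + j43500
Denominator: (j5)^2 + 56(j5) + 255 = 230 + j280
|N| = √(3699875² + 43500²) ≈ 3.7001e+06, ∠N ≈ 0.67°
|D| = √(230² + 280²) ≈ 362.35, ∠D ≈ 50.60°
|G| = 3.7001e+06 / 362.35 ≈ 10211
Gain = 20 log₁₀(10211) ≈ 80.18 dB
∠G = 0.67° − 50.60° = -49.93°

Substitute s = j3002:
Numerator: 5(j3002)^2 + 8700(j3002) + 3700000 = -41360020 + j26117400
Denominator: (j3002)^2 + 56(j3002) + 255 = -9011749 + j168112
|N| = √(41360020² + 26117400²) ≈ 4.8916e+07, ∠N ≈ 147.73°
|D| = √(9011749² + 168112²) ≈ 9.0133e+06, ∠D ≈ 178.93°
|G| = 4.8916e+07 / 9.0133e+06 ≈ 5.4271
Gain = 20 log₁₀(5.4271) ≈ 14.69 dB
∠G = 147.73° − 178.93° = -31.20°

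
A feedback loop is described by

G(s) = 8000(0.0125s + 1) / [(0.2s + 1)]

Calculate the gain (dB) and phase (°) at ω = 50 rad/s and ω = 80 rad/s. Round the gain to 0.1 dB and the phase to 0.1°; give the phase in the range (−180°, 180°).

ω = 50: 59.5 dB, -52.3°; ω = 80: 57.0 dB, -41.4°

At ω = 50 rad/s:
zero (1 + j50·0.0125) = 1 + j0.625 → |·| ≈ 1.1792, ∠ ≈ 32.01°
pole (1 + j50·0.2) = 1 + j10 → |·| ≈ 10.05, ∠ ≈ 84.29°
|G| = 8000 · 1.1792 / (10.05) ≈ 938.67
Gain = 20 log₁₀(938.67) ≈ 59.45 dB
∠G = (32.01°) − (84.29°) = -52.28°

At ω = 80 rad/s:
zero (1 + j80·0.0125) = 1 + j1 → |·| ≈ 1.4142, ∠ ≈ 45.00°
pole (1 + j80·0.2) = 1 + j16 → |·| ≈ 16.031, ∠ ≈ 86.42°
|G| = 8000 · 1.4142 / (16.031) ≈ 705.73
Gain = 20 log₁₀(705.73) ≈ 56.97 dB
∠G = (45.00°) − (86.42°) = -41.42°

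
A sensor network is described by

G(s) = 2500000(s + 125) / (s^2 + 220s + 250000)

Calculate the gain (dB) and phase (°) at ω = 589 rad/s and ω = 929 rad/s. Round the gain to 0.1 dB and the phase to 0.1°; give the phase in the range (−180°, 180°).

ω = 589: 79.4 dB, -48.8°; ω = 929: 71.2 dB, -79.2°

At s = jω = j589:
zero (s+125): 125 + j589 → |·| = √(125²+589²) = √362546 ≈ 602.12, ∠ = arctan(589/125) ≈ 78.02°
quadratic: (j589)² + 220·j589 + 250000 = -96921 + j129580 → |·| ≈ 1.6182e+05, ∠ ≈ 126.80°
|G| = 2500000 · 602.12 / 1.6182e+05 ≈ 9302.3
Gain = 20 log₁₀(9302.3) ≈ 79.37 dB
∠G = 78.02° − 126.80° = -48.78°

At s = jω = j929:
zero (s+125): 125 + j929 → |·| = √(125²+929²) = √878666 ≈ 937.37, ∠ = arctan(929/125) ≈ 82.34°
quadratic: (j929)² + 220·j929 + 250000 = -613041 + j204380 → |·| ≈ 6.4621e+05, ∠ ≈ 161.56°
|G| = 2500000 · 937.37 / 6.4621e+05 ≈ 3626.4
Gain = 20 log₁₀(3626.4) ≈ 71.19 dB
∠G = 82.34° − 161.56° = -79.22°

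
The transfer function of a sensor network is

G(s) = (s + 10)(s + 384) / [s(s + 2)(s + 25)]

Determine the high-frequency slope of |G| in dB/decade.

-20 dB/decade

Each pole contributes −20 dB/decade at high frequency; each zero contributes +20 dB/decade.
Net: 2 zero(s) − 3 pole(s) → -20 dB/decade.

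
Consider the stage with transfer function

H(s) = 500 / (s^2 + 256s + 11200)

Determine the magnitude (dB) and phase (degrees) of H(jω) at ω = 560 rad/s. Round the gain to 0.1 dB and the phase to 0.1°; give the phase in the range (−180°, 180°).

Substitute s = j560:
Numerator: 500 = 500 + j0
Denominator: (j560)^2 + 256(j560) + 11200 = -302400 + j143360
|N| = √(500² + 0²) ≈ 500, ∠N ≈ 0.00°
|D| = √(302400² + 143360²) ≈ 3.3466e+05, ∠D ≈ 154.64°
|H| = 500 / 3.3466e+05 ≈ 0.0014941
Gain = 20 log₁₀(0.0014941) ≈ -56.51 dB
∠H = 0.00° − 154.64° = -154.64°

-56.5 dB, -154.6°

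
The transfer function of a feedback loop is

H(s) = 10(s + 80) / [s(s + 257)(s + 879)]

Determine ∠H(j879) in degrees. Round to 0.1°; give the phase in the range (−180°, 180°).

-123.9°

At s = jω = j879:
zero (s+80): 80 + j879 → |·| = √(80²+879²) = √779041 ≈ 882.63, ∠ = arctan(879/80) ≈ 84.80°
pole (s+257): 257 + j879 → |·| = √(257²+879²) = √838690 ≈ 915.8, ∠ = arctan(879/257) ≈ 73.70°
pole (s+879): 879 + j879 → |·| = √(879²+879²) = √1545282 ≈ 1243.1, ∠ = arctan(879/879) ≈ 45.00°
pole at origin: |s| = 879, ∠ = 90.00° (in denominator)
∠H = 84.80° − 208.70° = -123.90°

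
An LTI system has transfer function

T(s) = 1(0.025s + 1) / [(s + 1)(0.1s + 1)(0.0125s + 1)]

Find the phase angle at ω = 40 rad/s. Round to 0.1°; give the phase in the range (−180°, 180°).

At ω = 40 rad/s:
zero (1 + j40·0.025) = 1 + j1 → |·| ≈ 1.4142, ∠ ≈ 45.00°
pole (1 + j40·1) = 1 + j40 → |·| ≈ 40.012, ∠ ≈ 88.57°
pole (1 + j40·0.1) = 1 + j4 → |·| ≈ 4.1231, ∠ ≈ 75.96°
pole (1 + j40·0.0125) = 1 + j0.5 → |·| ≈ 1.118, ∠ ≈ 26.57°
∠T = (45.00°) − (88.57° + 75.96° + 26.57°) = -146.10°

-146.1°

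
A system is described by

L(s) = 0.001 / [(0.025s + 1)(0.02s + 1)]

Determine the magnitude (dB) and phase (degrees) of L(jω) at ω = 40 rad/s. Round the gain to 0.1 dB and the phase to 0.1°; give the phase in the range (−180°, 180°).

-65.2 dB, -83.7°

At ω = 40 rad/s:
pole (1 + j40·0.025) = 1 + j1 → |·| ≈ 1.4142, ∠ ≈ 45.00°
pole (1 + j40·0.02) = 1 + j0.8 → |·| ≈ 1.2806, ∠ ≈ 38.66°
|L| = 0.001 · 1 / (1.4142 · 1.2806) ≈ 0.00055217
Gain = 20 log₁₀(0.00055217) ≈ -65.16 dB
∠L = (0°) − (45.00° + 38.66°) = -83.66°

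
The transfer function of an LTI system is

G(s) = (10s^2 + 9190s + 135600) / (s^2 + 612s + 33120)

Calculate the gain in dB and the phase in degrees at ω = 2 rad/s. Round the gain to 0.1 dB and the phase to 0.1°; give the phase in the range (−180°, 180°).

Substitute s = j2:
Numerator: 10(j2)^2 + 9190(j2) + 135600 = 135560 + j18380
Denominator: (j2)^2 + 612(j2) + 33120 = 33116 + j1224
|N| = √(135560² + 18380²) ≈ 1.368e+05, ∠N ≈ 7.72°
|D| = √(33116² + 1224²) ≈ 33139, ∠D ≈ 2.12°
|G| = 1.368e+05 / 33139 ≈ 4.1281
Gain = 20 log₁₀(4.1281) ≈ 12.32 dB
∠G = 7.72° − 2.12° = 5.60°

12.3 dB, 5.6°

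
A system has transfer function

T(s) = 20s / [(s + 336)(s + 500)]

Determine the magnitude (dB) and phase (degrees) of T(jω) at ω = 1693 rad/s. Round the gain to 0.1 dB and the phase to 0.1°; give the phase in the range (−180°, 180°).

At s = jω = j1693:
zero at origin: s = j1693 → |·| = 1693, ∠ = 90.00°
pole (s+336): 336 + j1693 → |·| = √(336²+1693²) = √2979145 ≈ 1726, ∠ = arctan(1693/336) ≈ 78.77°
pole (s+500): 500 + j1693 → |·| = √(500²+1693²) = √3116249 ≈ 1765.3, ∠ = arctan(1693/500) ≈ 73.55°
|T| = 20 · 1693 / 3.0469e+06 ≈ 0.011113
Gain = 20 log₁₀(0.011113) ≈ -39.08 dB
∠T = 90.00° − 152.32° = -62.32°

-39.1 dB, -62.3°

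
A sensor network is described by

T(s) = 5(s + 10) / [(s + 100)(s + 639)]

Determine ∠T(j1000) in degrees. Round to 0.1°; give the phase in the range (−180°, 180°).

-52.3°

At s = jω = j1000:
zero (s+10): 10 + j1000 → |·| = √(10²+1000²) = √1000100 ≈ 1000, ∠ = arctan(1000/10) ≈ 89.43°
pole (s+100): 100 + j1000 → |·| = √(100²+1000²) = √1010000 ≈ 1005, ∠ = arctan(1000/100) ≈ 84.29°
pole (s+639): 639 + j1000 → |·| = √(639²+1000²) = √1408321 ≈ 1186.7, ∠ = arctan(1000/639) ≈ 57.42°
∠T = 89.43° − 141.71° = -52.28°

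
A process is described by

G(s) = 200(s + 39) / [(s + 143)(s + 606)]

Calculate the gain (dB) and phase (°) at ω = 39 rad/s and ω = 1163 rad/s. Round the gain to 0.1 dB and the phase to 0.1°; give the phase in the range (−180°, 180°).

ω = 39: -18.2 dB, 26.1°; ω = 1163: -16.4 dB, -57.4°

At s = jω = j39:
zero (s+39): 39 + j39 → |·| = √(39²+39²) = √3042 ≈ 55.154, ∠ = arctan(39/39) ≈ 45.00°
pole (s+143): 143 + j39 → |·| = √(143²+39²) = √21970 ≈ 148.22, ∠ = arctan(39/143) ≈ 15.26°
pole (s+606): 606 + j39 → |·| = √(606²+39²) = √368757 ≈ 607.25, ∠ = arctan(39/606) ≈ 3.68°
|G| = 200 · 55.154 / 90007 ≈ 0.12255
Gain = 20 log₁₀(0.12255) ≈ -18.23 dB
∠G = 45.00° − 18.94° = 26.06°

At s = jω = j1163:
zero (s+39): 39 + j1163 → |·| = √(39²+1163²) = √1354090 ≈ 1163.7, ∠ = arctan(1163/39) ≈ 88.08°
pole (s+143): 143 + j1163 → |·| = √(143²+1163²) = √1373018 ≈ 1171.8, ∠ = arctan(1163/143) ≈ 82.99°
pole (s+606): 606 + j1163 → |·| = √(606²+1163²) = √1719805 ≈ 1311.4, ∠ = arctan(1163/606) ≈ 62.48°
|G| = 200 · 1163.7 / 1.5367e+06 ≈ 0.15145
Gain = 20 log₁₀(0.15145) ≈ -16.39 dB
∠G = 88.08° − 145.47° = -57.39°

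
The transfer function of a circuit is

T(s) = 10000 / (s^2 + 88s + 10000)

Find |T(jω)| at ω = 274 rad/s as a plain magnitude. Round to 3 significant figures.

0.144

At s = jω = j274:
quadratic: (j274)² + 88·j274 + 10000 = -65076 + j24112 → |·| ≈ 69399, ∠ ≈ 159.67°
|T| = 10000 / 69399 ≈ 0.14409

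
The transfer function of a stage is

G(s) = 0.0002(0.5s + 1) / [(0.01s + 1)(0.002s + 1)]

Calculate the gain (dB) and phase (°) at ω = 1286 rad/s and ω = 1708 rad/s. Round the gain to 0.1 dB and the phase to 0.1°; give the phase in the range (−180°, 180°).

ω = 1286: -48.8 dB, -64.4°; ω = 1708: -51.0 dB, -70.4°

At ω = 1286 rad/s:
zero (1 + j1286·0.5) = 1 + j643 → |·| ≈ 643, ∠ ≈ 89.91°
pole (1 + j1286·0.01) = 1 + j12.86 → |·| ≈ 12.899, ∠ ≈ 85.55°
pole (1 + j1286·0.002) = 1 + j2.572 → |·| ≈ 2.7596, ∠ ≈ 68.75°
|G| = 0.0002 · 643 / (12.899 · 2.7596) ≈ 0.0036128
Gain = 20 log₁₀(0.0036128) ≈ -48.84 dB
∠G = (89.91°) − (85.55° + 68.75°) = -64.39°

At ω = 1708 rad/s:
zero (1 + j1708·0.5) = 1 + j854 → |·| ≈ 854, ∠ ≈ 89.93°
pole (1 + j1708·0.01) = 1 + j17.08 → |·| ≈ 17.109, ∠ ≈ 86.65°
pole (1 + j1708·0.002) = 1 + j3.416 → |·| ≈ 3.5594, ∠ ≈ 73.68°
|G| = 0.0002 · 854 / (17.109 · 3.5594) ≈ 0.0028047
Gain = 20 log₁₀(0.0028047) ≈ -51.04 dB
∠G = (89.93°) − (86.65° + 73.68°) = -70.40°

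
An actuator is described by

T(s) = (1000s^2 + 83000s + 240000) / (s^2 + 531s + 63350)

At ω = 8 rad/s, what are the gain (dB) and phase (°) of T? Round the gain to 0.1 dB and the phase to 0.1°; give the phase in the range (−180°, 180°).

20.7 dB, 71.3°

Substitute s = j8:
Numerator: 1000(j8)^2 + 83000(j8) + 240000 = 176000 + j664000
Denominator: (j8)^2 + 531(j8) + 63350 = 63286 + j4248
|N| = √(176000² + 664000²) ≈ 6.8693e+05, ∠N ≈ 75.15°
|D| = √(63286² + 4248²) ≈ 63428, ∠D ≈ 3.84°
|T| = 6.8693e+05 / 63428 ≈ 10.83
Gain = 20 log₁₀(10.83) ≈ 20.69 dB
∠T = 75.15° − 3.84° = 71.31°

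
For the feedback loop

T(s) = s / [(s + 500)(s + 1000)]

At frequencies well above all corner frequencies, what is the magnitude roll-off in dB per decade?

Each pole contributes −20 dB/decade at high frequency; each zero contributes +20 dB/decade.
Net: 1 zero(s) − 2 pole(s) → -20 dB/decade.

-20 dB/decade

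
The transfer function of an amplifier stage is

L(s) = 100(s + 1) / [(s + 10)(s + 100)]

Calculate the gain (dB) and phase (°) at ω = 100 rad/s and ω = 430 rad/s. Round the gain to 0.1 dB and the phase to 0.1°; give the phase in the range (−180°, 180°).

ω = 100: -3.1 dB, -39.9°; ω = 430: -12.9 dB, -75.7°

At s = jω = j100:
zero (s+1): 1 + j100 → |·| = √(1²+100²) = √10001 ≈ 100, ∠ = arctan(100/1) ≈ 89.43°
pole (s+10): 10 + j100 → |·| = √(10²+100²) = √10100 ≈ 100.5, ∠ = arctan(100/10) ≈ 84.29°
pole (s+100): 100 + j100 → |·| = √(100²+100²) = √20000 ≈ 141.42, ∠ = arctan(100/100) ≈ 45.00°
|L| = 100 · 100 / 14213 ≈ 0.70358
Gain = 20 log₁₀(0.70358) ≈ -3.05 dB
∠L = 89.43° − 129.29° = -39.86°

At s = jω = j430:
zero (s+1): 1 + j430 → |·| = √(1²+430²) = √184901 ≈ 430, ∠ = arctan(430/1) ≈ 89.87°
pole (s+10): 10 + j430 → |·| = √(10²+430²) = √185000 ≈ 430.12, ∠ = arctan(430/10) ≈ 88.67°
pole (s+100): 100 + j430 → |·| = √(100²+430²) = √194900 ≈ 441.47, ∠ = arctan(430/100) ≈ 76.91°
|L| = 100 · 430 / 1.8989e+05 ≈ 0.22645
Gain = 20 log₁₀(0.22645) ≈ -12.90 dB
∠L = 89.87° − 165.58° = -75.71°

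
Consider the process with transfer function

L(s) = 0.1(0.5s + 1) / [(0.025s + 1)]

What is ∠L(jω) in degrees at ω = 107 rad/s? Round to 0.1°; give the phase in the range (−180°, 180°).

19.4°

At ω = 107 rad/s:
zero (1 + j107·0.5) = 1 + j53.5 → |·| ≈ 53.509, ∠ ≈ 88.93°
pole (1 + j107·0.025) = 1 + j2.675 → |·| ≈ 2.8558, ∠ ≈ 69.50°
∠L = (88.93°) − (69.50°) = 19.43°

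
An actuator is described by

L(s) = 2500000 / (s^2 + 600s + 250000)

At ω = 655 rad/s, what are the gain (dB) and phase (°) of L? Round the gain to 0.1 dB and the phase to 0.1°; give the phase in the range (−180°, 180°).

At s = jω = j655:
quadratic: (j655)² + 600·j655 + 250000 = -179025 + j393000 → |·| ≈ 4.3186e+05, ∠ ≈ 114.49°
|L| = 2500000 / 4.3186e+05 ≈ 5.7889
Gain = 20 log₁₀(5.7889) ≈ 15.25 dB
∠L = 0.00° − 114.49° = -114.49°

15.3 dB, -114.5°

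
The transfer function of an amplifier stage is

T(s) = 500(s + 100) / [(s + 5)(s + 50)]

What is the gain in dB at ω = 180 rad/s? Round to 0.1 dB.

9.7 dB

At s = jω = j180:
zero (s+100): 100 + j180 → |·| = √(100²+180²) = √42400 ≈ 205.91, ∠ = arctan(180/100) ≈ 60.95°
pole (s+5): 5 + j180 → |·| = √(5²+180²) = √32425 ≈ 180.07, ∠ = arctan(180/5) ≈ 88.41°
pole (s+50): 50 + j180 → |·| = √(50²+180²) = √34900 ≈ 186.82, ∠ = arctan(180/50) ≈ 74.48°
|T| = 500 · 205.91 / 33641 ≈ 3.0604
Gain = 20 log₁₀(3.0604) ≈ 9.72 dB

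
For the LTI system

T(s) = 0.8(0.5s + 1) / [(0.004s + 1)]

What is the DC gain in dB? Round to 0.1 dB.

T(0) = 0.8 · 1 / 1 = 0.8
20 log₁₀(0.8) ≈ -1.94 dB

-1.9 dB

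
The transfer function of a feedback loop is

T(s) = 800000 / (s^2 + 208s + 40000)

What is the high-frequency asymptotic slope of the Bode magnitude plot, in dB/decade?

Each pole contributes −20 dB/decade at high frequency; each zero contributes +20 dB/decade.
Net: 0 zero(s) − 2 pole(s) → -40 dB/decade.

-40 dB/decade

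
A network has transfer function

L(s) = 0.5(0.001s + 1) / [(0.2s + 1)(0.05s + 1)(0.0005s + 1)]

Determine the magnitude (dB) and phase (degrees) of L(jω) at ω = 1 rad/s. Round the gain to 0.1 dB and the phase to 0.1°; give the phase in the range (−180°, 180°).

At ω = 1 rad/s:
zero (1 + j1·0.001) = 1 + j0.001 → |·| ≈ 1, ∠ ≈ 0.06°
pole (1 + j1·0.2) = 1 + j0.2 → |·| ≈ 1.0198, ∠ ≈ 11.31°
pole (1 + j1·0.05) = 1 + j0.05 → |·| ≈ 1.0012, ∠ ≈ 2.86°
pole (1 + j1·0.0005) = 1 + j0.0005 → |·| ≈ 1, ∠ ≈ 0.03°
|L| = 0.5 · 1 / (1.0198 · 1.0012 · 1) ≈ 0.4897
Gain = 20 log₁₀(0.4897) ≈ -6.20 dB
∠L = (0.06°) − (11.31° + 2.86° + 0.03°) = -14.14°

-6.2 dB, -14.1°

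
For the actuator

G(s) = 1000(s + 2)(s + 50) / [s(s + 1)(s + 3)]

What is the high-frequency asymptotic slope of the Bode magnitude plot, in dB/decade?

Each pole contributes −20 dB/decade at high frequency; each zero contributes +20 dB/decade.
Net: 2 zero(s) − 3 pole(s) → -20 dB/decade.

-20 dB/decade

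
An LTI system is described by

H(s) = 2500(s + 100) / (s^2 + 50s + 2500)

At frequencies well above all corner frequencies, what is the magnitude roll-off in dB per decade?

-20 dB/decade

Each pole contributes −20 dB/decade at high frequency; each zero contributes +20 dB/decade.
Net: 1 zero(s) − 2 pole(s) → -20 dB/decade.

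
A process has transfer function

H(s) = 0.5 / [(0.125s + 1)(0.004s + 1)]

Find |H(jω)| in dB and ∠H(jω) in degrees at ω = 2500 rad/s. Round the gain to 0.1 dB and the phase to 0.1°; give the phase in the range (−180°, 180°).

At ω = 2500 rad/s:
pole (1 + j2500·0.125) = 1 + j312.5 → |·| ≈ 312.5, ∠ ≈ 89.82°
pole (1 + j2500·0.004) = 1 + j10 → |·| ≈ 10.05, ∠ ≈ 84.29°
|H| = 0.5 · 1 / (312.5 · 10.05) ≈ 0.0001592
Gain = 20 log₁₀(0.0001592) ≈ -75.96 dB
∠H = (0°) − (89.82° + 84.29°) = -174.11°

-76.0 dB, -174.1°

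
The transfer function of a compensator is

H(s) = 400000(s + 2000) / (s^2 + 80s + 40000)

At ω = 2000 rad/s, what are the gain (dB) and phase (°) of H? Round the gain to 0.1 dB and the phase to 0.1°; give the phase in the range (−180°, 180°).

49.1 dB, -132.7°

At s = jω = j2000:
zero (s+2000): 2000 + j2000 → |·| = √(2000²+2000²) = √8000000 ≈ 2828.4, ∠ = arctan(2000/2000) ≈ 45.00°
quadratic: (j2000)² + 80·j2000 + 40000 = -3960000 + j160000 → |·| ≈ 3.9632e+06, ∠ ≈ 177.69°
|H| = 400000 · 2828.4 / 3.9632e+06 ≈ 285.47
Gain = 20 log₁₀(285.47) ≈ 49.11 dB
∠H = 45.00° − 177.69° = -132.69°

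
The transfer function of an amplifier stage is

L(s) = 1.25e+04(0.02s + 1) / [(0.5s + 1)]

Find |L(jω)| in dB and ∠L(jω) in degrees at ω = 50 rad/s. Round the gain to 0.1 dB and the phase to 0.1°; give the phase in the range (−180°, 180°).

At ω = 50 rad/s:
zero (1 + j50·0.02) = 1 + j1 → |·| ≈ 1.4142, ∠ ≈ 45.00°
pole (1 + j50·0.5) = 1 + j25 → |·| ≈ 25.02, ∠ ≈ 87.71°
|L| = 1.25e+04 · 1.4142 / (25.02) ≈ 706.53
Gain = 20 log₁₀(706.53) ≈ 56.98 dB
∠L = (45.00°) − (87.71°) = -42.71°

57.0 dB, -42.7°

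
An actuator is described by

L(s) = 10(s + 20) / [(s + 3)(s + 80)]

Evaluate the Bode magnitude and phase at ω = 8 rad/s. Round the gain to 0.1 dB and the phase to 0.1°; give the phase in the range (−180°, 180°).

-10.1 dB, -53.4°

At s = jω = j8:
zero (s+20): 20 + j8 → |·| = √(20²+8²) = √464 ≈ 21.541, ∠ = arctan(8/20) ≈ 21.80°
pole (s+3): 3 + j8 → |·| = √(3²+8²) = √73 ≈ 8.544, ∠ = arctan(8/3) ≈ 69.44°
pole (s+80): 80 + j8 → |·| = √(80²+8²) = √6464 ≈ 80.399, ∠ = arctan(8/80) ≈ 5.71°
|L| = 10 · 21.541 / 686.93 ≈ 0.31358
Gain = 20 log₁₀(0.31358) ≈ -10.07 dB
∠L = 21.80° − 75.15° = -53.35°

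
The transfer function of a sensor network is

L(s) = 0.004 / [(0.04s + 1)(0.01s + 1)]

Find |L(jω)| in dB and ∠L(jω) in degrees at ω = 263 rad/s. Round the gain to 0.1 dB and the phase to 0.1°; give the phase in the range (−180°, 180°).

At ω = 263 rad/s:
pole (1 + j263·0.04) = 1 + j10.52 → |·| ≈ 10.567, ∠ ≈ 84.57°
pole (1 + j263·0.01) = 1 + j2.63 → |·| ≈ 2.8137, ∠ ≈ 69.18°
|L| = 0.004 · 1 / (10.567 · 2.8137) ≈ 0.00013453
Gain = 20 log₁₀(0.00013453) ≈ -77.42 dB
∠L = (0°) − (84.57° + 69.18°) = -153.75°

-77.4 dB, -153.8°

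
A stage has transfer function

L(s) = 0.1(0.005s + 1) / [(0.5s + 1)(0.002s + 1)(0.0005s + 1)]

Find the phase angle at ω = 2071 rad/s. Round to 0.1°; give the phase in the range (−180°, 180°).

-127.9°

At ω = 2071 rad/s:
zero (1 + j2071·0.005) = 1 + j10.355 → |·| ≈ 10.403, ∠ ≈ 84.48°
pole (1 + j2071·0.5) = 1 + j1035.5 → |·| ≈ 1035.5, ∠ ≈ 89.94°
pole (1 + j2071·0.002) = 1 + j4.142 → |·| ≈ 4.261, ∠ ≈ 76.43°
pole (1 + j2071·0.0005) = 1 + j1.0355 → |·| ≈ 1.4395, ∠ ≈ 46.00°
∠L = (84.48°) − (89.94° + 76.43° + 46.00°) = -127.89°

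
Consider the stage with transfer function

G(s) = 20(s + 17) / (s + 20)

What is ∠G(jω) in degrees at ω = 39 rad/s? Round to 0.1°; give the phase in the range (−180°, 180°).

3.6°

At s = jω = j39:
zero (s+17): 17 + j39 → |·| = √(17²+39²) = √1810 ≈ 42.544, ∠ = arctan(39/17) ≈ 66.45°
pole (s+20): 20 + j39 → |·| = √(20²+39²) = √1921 ≈ 43.829, ∠ = arctan(39/20) ≈ 62.85°
∠G = 66.45° − 62.85° = 3.60°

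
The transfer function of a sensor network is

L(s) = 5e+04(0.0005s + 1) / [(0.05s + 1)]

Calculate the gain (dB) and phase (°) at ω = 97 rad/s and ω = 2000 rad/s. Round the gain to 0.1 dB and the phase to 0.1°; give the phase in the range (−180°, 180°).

ω = 97: 80.1 dB, -75.6°; ω = 2000: 57.0 dB, -44.4°

At ω = 97 rad/s:
zero (1 + j97·0.0005) = 1 + j0.0485 → |·| ≈ 1.0012, ∠ ≈ 2.78°
pole (1 + j97·0.05) = 1 + j4.85 → |·| ≈ 4.952, ∠ ≈ 78.35°
|L| = 5e+04 · 1.0012 / (4.952) ≈ 10109
Gain = 20 log₁₀(10109) ≈ 80.09 dB
∠L = (2.78°) − (78.35°) = -75.57°

At ω = 2000 rad/s:
zero (1 + j2000·0.0005) = 1 + j1 → |·| ≈ 1.4142, ∠ ≈ 45.00°
pole (1 + j2000·0.05) = 1 + j100 → |·| ≈ 100, ∠ ≈ 89.43°
|L| = 5e+04 · 1.4142 / (100) ≈ 707.1
Gain = 20 log₁₀(707.1) ≈ 56.99 dB
∠L = (45.00°) − (89.43°) = -44.43°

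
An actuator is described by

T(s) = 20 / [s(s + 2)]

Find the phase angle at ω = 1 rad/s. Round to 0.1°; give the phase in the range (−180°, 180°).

-116.6°

At s = jω = j1:
pole (s+2): 2 + j1 → |·| = √(2²+1²) = √5 ≈ 2.2361, ∠ = arctan(1/2) ≈ 26.57°
pole at origin: |s| = 1, ∠ = 90.00° (in denominator)
∠T = 0.00° − 116.57° = -116.57°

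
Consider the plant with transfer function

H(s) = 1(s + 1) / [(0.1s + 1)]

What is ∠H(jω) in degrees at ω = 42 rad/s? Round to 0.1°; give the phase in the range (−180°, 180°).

At ω = 42 rad/s:
zero (1 + j42·1) = 1 + j42 → |·| ≈ 42.012, ∠ ≈ 88.64°
pole (1 + j42·0.1) = 1 + j4.2 → |·| ≈ 4.3174, ∠ ≈ 76.61°
∠H = (88.64°) − (76.61°) = 12.03°

12.0°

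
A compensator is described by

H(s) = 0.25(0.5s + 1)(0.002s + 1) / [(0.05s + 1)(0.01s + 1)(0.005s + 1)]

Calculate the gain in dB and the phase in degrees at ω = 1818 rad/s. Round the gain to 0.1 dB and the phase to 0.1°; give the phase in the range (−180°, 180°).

-24.9 dB, -95.4°

At ω = 1818 rad/s:
zero (1 + j1818·0.5) = 1 + j909 → |·| ≈ 909, ∠ ≈ 89.94°
zero (1 + j1818·0.002) = 1 + j3.636 → |·| ≈ 3.771, ∠ ≈ 74.62°
pole (1 + j1818·0.05) = 1 + j90.9 → |·| ≈ 90.906, ∠ ≈ 89.37°
pole (1 + j1818·0.01) = 1 + j18.18 → |·| ≈ 18.207, ∠ ≈ 86.85°
pole (1 + j1818·0.005) = 1 + j9.09 → |·| ≈ 9.1448, ∠ ≈ 83.72°
|H| = 0.25 · 909 · 3.771 / (90.906 · 18.207 · 9.1448) ≈ 0.056618
Gain = 20 log₁₀(0.056618) ≈ -24.94 dB
∠H = (89.94° + 74.62°) − (89.37° + 86.85° + 83.72°) = -95.38°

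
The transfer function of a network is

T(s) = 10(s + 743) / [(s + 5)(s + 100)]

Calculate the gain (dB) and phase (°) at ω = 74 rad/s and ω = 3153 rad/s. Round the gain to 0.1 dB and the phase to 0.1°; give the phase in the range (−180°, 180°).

ω = 74: -1.8 dB, -116.9°; ω = 3153: -49.7 dB, -101.4°

At s = jω = j74:
zero (s+743): 743 + j74 → |·| = √(743²+74²) = √557525 ≈ 746.68, ∠ = arctan(74/743) ≈ 5.69°
pole (s+5): 5 + j74 → |·| = √(5²+74²) = √5501 ≈ 74.169, ∠ = arctan(74/5) ≈ 86.13°
pole (s+100): 100 + j74 → |·| = √(100²+74²) = √15476 ≈ 124.4, ∠ = arctan(74/100) ≈ 36.50°
|T| = 10 · 746.68 / 9226.6 ≈ 0.80927
Gain = 20 log₁₀(0.80927) ≈ -1.84 dB
∠T = 5.69° − 122.63° = -116.94°

At s = jω = j3153:
zero (s+743): 743 + j3153 → |·| = √(743²+3153²) = √10493458 ≈ 3239.4, ∠ = arctan(3153/743) ≈ 76.74°
pole (s+5): 5 + j3153 → |·| = √(5²+3153²) = √9941434 ≈ 3153, ∠ = arctan(3153/5) ≈ 89.91°
pole (s+100): 100 + j3153 → |·| = √(100²+3153²) = √9951409 ≈ 3154.6, ∠ = arctan(3153/100) ≈ 88.18°
|T| = 10 · 3239.4 / 9.9465e+06 ≈ 0.0032568
Gain = 20 log₁₀(0.0032568) ≈ -49.74 dB
∠T = 76.74° − 178.09° = -101.35°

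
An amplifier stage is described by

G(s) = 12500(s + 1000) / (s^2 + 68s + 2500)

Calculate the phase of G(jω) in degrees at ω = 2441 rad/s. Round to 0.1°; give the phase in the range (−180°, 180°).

At s = jω = j2441:
zero (s+1000): 1000 + j2441 → |·| = √(1000²+2441²) = √6958481 ≈ 2637.9, ∠ = arctan(2441/1000) ≈ 67.72°
quadratic: (j2441)² + 68·j2441 + 2500 = -5955981 + j165988 → |·| ≈ 5.9583e+06, ∠ ≈ 178.40°
∠G = 67.72° − 178.40° = -110.68°

-110.7°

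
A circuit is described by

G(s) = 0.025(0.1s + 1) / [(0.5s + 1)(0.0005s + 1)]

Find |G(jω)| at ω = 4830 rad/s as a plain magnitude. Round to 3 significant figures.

At ω = 4830 rad/s:
zero (1 + j4830·0.1) = 1 + j483 → |·| ≈ 483, ∠ ≈ 89.88°
pole (1 + j4830·0.5) = 1 + j2415 → |·| ≈ 2415, ∠ ≈ 89.98°
pole (1 + j4830·0.0005) = 1 + j2.415 → |·| ≈ 2.6139, ∠ ≈ 67.51°
|G| = 0.025 · 483 / (2415 · 2.6139) ≈ 0.0019129

0.00191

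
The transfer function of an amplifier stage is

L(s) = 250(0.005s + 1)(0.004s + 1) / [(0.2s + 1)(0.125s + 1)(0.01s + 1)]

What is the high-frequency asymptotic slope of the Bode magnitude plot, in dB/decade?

Each pole contributes −20 dB/decade at high frequency; each zero contributes +20 dB/decade.
Net: 2 zero(s) − 3 pole(s) → -20 dB/decade.

-20 dB/decade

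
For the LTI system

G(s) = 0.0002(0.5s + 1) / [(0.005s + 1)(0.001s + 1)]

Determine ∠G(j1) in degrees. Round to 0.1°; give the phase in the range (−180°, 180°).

26.2°

At ω = 1 rad/s:
zero (1 + j1·0.5) = 1 + j0.5 → |·| ≈ 1.118, ∠ ≈ 26.57°
pole (1 + j1·0.005) = 1 + j0.005 → |·| ≈ 1, ∠ ≈ 0.29°
pole (1 + j1·0.001) = 1 + j0.001 → |·| ≈ 1, ∠ ≈ 0.06°
∠G = (26.57°) − (0.29° + 0.06°) = 26.22°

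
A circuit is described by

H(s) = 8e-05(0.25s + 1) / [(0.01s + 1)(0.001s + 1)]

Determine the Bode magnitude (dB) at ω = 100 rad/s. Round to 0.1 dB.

-57.0 dB

At ω = 100 rad/s:
zero (1 + j100·0.25) = 1 + j25 → |·| ≈ 25.02, ∠ ≈ 87.71°
pole (1 + j100·0.01) = 1 + j1 → |·| ≈ 1.4142, ∠ ≈ 45.00°
pole (1 + j100·0.001) = 1 + j0.1 → |·| ≈ 1.005, ∠ ≈ 5.71°
|H| = 8e-05 · 25.02 / (1.4142 · 1.005) ≈ 0.0014083
Gain = 20 log₁₀(0.0014083) ≈ -57.03 dB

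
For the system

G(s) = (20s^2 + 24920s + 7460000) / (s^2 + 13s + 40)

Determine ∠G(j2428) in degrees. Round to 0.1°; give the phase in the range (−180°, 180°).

-28.4°

Substitute s = j2428:
Numerator: 20(j2428)^2 + 24920(j2428) + 7460000 = -110443680 + j60505760
Denominator: (j2428)^2 + 13(j2428) + 40 = -5895144 + j31564
|N| = √(110443680² + 60505760²) ≈ 1.2593e+08, ∠N ≈ 151.28°
|D| = √(5895144² + 31564²) ≈ 5.8952e+06, ∠D ≈ 179.69°
∠G = 151.28° − 179.69° = -28.41°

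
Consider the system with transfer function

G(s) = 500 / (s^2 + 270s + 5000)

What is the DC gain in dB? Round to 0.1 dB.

G(0) = 500 / 5000 = 0.1
20 log₁₀(0.1) ≈ -20.00 dB

-20.0 dB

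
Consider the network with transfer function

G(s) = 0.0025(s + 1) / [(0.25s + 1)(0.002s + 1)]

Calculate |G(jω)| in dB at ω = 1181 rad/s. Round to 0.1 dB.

-48.2 dB

At ω = 1181 rad/s:
zero (1 + j1181·1) = 1 + j1181 → |·| ≈ 1181, ∠ ≈ 89.95°
pole (1 + j1181·0.25) = 1 + j295.25 → |·| ≈ 295.25, ∠ ≈ 89.81°
pole (1 + j1181·0.002) = 1 + j2.362 → |·| ≈ 2.565, ∠ ≈ 67.05°
|G| = 0.0025 · 1181 / (295.25 · 2.565) ≈ 0.0038986
Gain = 20 log₁₀(0.0038986) ≈ -48.18 dB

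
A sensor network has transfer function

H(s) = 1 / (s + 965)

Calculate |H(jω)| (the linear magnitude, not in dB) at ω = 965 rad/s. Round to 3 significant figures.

0.000733

Substitute s = j965:
Numerator: 1 = 1 + j0
Denominator: (j965) + 965 = 965 + j965
|N| = √(1² + 0²) ≈ 1, ∠N ≈ 0.00°
|D| = √(965² + 965²) ≈ 1364.7, ∠D ≈ 45.00°
|H| = 1 / 1364.7 ≈ 0.00073276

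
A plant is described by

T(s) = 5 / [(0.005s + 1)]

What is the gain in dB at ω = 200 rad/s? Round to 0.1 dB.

At ω = 200 rad/s:
pole (1 + j200·0.005) = 1 + j1 → |·| ≈ 1.4142, ∠ ≈ 45.00°
|T| = 5 · 1 / (1.4142) ≈ 3.5356
Gain = 20 log₁₀(3.5356) ≈ 10.97 dB

11.0 dB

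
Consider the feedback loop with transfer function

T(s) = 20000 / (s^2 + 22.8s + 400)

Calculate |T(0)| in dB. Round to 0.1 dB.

34.0 dB

T(0) = 20000 / 400 = 50
20 log₁₀(50) ≈ 33.98 dB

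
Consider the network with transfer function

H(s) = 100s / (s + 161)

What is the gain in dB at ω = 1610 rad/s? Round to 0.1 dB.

At s = jω = j1610:
zero at origin: s = j1610 → |·| = 1610, ∠ = 90.00°
pole (s+161): 161 + j1610 → |·| = √(161²+1610²) = √2618021 ≈ 1618, ∠ = arctan(1610/161) ≈ 84.29°
|H| = 100 · 1610 / 1618 ≈ 99.506
Gain = 20 log₁₀(99.506) ≈ 39.96 dB

40.0 dB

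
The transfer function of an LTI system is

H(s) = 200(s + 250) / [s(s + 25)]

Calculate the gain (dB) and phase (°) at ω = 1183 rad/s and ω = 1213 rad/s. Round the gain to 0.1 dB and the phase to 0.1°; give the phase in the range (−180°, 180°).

ω = 1183: -15.3 dB, -100.7°; ω = 1213: -15.5 dB, -100.5°

At s = jω = j1183:
zero (s+250): 250 + j1183 → |·| = √(250²+1183²) = √1461989 ≈ 1209.1, ∠ = arctan(1183/250) ≈ 78.07°
pole (s+25): 25 + j1183 → |·| = √(25²+1183²) = √1400114 ≈ 1183.3, ∠ = arctan(1183/25) ≈ 88.79°
pole at origin: |s| = 1183, ∠ = 90.00° (in denominator)
|H| = 200 · 1209.1 / 1.3998e+06 ≈ 0.17275
Gain = 20 log₁₀(0.17275) ≈ -15.25 dB
∠H = 78.07° − 178.79° = -100.72°

At s = jω = j1213:
zero (s+250): 250 + j1213 → |·| = √(250²+1213²) = √1533869 ≈ 1238.5, ∠ = arctan(1213/250) ≈ 78.35°
pole (s+25): 25 + j1213 → |·| = √(25²+1213²) = √1471994 ≈ 1213.3, ∠ = arctan(1213/25) ≈ 88.82°
pole at origin: |s| = 1213, ∠ = 90.00° (in denominator)
|H| = 200 · 1238.5 / 1.4717e+06 ≈ 0.16831
Gain = 20 log₁₀(0.16831) ≈ -15.48 dB
∠H = 78.35° − 178.82° = -100.47°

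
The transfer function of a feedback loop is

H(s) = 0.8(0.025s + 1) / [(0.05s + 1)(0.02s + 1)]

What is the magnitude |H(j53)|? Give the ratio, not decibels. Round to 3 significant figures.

At ω = 53 rad/s:
zero (1 + j53·0.025) = 1 + j1.325 → |·| ≈ 1.66, ∠ ≈ 52.96°
pole (1 + j53·0.05) = 1 + j2.65 → |·| ≈ 2.8324, ∠ ≈ 69.33°
pole (1 + j53·0.02) = 1 + j1.06 → |·| ≈ 1.4573, ∠ ≈ 46.67°
|H| = 0.8 · 1.66 / (2.8324 · 1.4573) ≈ 0.32173

0.322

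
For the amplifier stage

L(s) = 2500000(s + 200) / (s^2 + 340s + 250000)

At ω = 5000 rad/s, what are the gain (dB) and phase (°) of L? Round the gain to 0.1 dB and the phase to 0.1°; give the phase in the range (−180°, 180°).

54.1 dB, -88.4°

At s = jω = j5000:
zero (s+200): 200 + j5000 → |·| = √(200²+5000²) = √25040000 ≈ 5004, ∠ = arctan(5000/200) ≈ 87.71°
quadratic: (j5000)² + 340·j5000 + 250000 = -24750000 + j1700000 → |·| ≈ 2.4808e+07, ∠ ≈ 176.07°
|L| = 2500000 · 5004 / 2.4808e+07 ≈ 504.27
Gain = 20 log₁₀(504.27) ≈ 54.05 dB
∠L = 87.71° − 176.07° = -88.36°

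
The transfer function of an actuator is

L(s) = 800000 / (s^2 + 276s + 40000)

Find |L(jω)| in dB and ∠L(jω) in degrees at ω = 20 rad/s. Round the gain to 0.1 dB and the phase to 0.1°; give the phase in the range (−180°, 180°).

At s = jω = j20:
quadratic: (j20)² + 276·j20 + 40000 = 39600 + j5520 → |·| ≈ 39983, ∠ ≈ 7.94°
|L| = 800000 / 39983 ≈ 20.009
Gain = 20 log₁₀(20.009) ≈ 26.02 dB
∠L = 0.00° − 7.94° = -7.94°

26.0 dB, -7.9°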